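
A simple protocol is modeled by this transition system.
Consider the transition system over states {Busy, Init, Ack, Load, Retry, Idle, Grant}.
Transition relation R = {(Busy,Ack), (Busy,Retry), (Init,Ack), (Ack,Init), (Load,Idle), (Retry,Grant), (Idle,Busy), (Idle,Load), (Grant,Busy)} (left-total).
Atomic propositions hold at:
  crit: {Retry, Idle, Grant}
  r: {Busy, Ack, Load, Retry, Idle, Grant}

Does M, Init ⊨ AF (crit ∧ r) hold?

No

Sat(crit ∧ r) = {Retry, Idle, Grant}
AF (crit ∧ r): least fixpoint, start Z0 = {Retry, Idle, Grant}, add states with every successor in Z. Z1 = {Load, Retry, Idle, Grant}; fixed.
Sat(AF (crit ∧ r)) = {Load, Retry, Idle, Grant}
Init ∉ Sat(AF (crit ∧ r)) = {Load, Retry, Idle, Grant}, so the formula does not hold at Init.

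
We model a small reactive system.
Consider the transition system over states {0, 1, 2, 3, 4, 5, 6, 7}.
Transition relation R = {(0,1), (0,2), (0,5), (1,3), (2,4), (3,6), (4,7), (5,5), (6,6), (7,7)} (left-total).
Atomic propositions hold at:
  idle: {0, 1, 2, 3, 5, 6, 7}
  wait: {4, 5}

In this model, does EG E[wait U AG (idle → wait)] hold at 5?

Sat(idle → wait) = {4, 5}
AG (idle → wait): greatest fixpoint, start Z0 = {4, 5}, keep only states in Sat with every successor in Z. Z1 = {5}; fixed.
Sat(AG (idle → wait)) = {5}
E[wait U AG (idle → wait)]: least fixpoint, start Z0 = Sat(AG (idle → wait)) = {5}, add states in Sat(wait) with some successor in Z. Already a fixed point.
Sat(E[wait U AG (idle → wait)]) = {5}
EG E[wait U AG (idle → wait)]: greatest fixpoint, start Z0 = {5}, keep only states in Sat with some successor in Z. Already a fixed point.
Sat(EG E[wait U AG (idle → wait)]) = {5}
5 ∈ Sat(EG E[wait U AG (idle → wait)]) = {5}, so the formula holds at 5.

Yes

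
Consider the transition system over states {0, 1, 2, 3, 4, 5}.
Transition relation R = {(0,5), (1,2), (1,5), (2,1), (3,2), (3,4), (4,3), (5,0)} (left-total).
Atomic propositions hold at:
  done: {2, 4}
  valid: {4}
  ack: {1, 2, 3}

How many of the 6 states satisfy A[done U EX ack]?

4

Sat(EX ack) = {s : some successor in {1, 2, 3}} = {1, 2, 3, 4}
A[done U EX ack]: least fixpoint, start Z0 = Sat(EX ack) = {1, 2, 3, 4}, add states in Sat(done) with every successor in Z. Already a fixed point.
Sat(A[done U EX ack]) = {1, 2, 3, 4}
|Sat(A[done U EX ack])| = |{1, 2, 3, 4}| = 4.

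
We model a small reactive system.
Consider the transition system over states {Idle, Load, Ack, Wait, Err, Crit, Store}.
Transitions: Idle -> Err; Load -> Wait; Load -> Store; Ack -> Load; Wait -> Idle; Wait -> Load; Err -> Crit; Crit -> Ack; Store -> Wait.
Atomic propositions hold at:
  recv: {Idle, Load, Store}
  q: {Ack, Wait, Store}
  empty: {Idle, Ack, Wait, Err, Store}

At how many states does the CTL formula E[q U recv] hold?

E[q U recv]: least fixpoint, start Z0 = Sat(recv) = {Idle, Load, Store}, add states in Sat(q) with some successor in Z. Z1 = {Idle, Load, Ack, Wait, Store}; fixed.
Sat(E[q U recv]) = {Idle, Load, Ack, Wait, Store}
|Sat(E[q U recv])| = |{Idle, Load, Ack, Wait, Store}| = 5.

5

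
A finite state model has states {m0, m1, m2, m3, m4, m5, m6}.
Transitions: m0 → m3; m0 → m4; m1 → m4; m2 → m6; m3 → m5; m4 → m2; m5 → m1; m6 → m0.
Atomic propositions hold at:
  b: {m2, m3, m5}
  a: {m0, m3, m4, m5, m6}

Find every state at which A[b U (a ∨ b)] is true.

{m0, m2, m3, m4, m5, m6}

Sat(a ∨ b) = {m0, m2, m3, m4, m5, m6}
A[b U (a ∨ b)]: least fixpoint, start Z0 = Sat((a ∨ b)) = {m0, m2, m3, m4, m5, m6}, add states in Sat(b) with every successor in Z. Already a fixed point.
Sat(A[b U (a ∨ b)]) = {m0, m2, m3, m4, m5, m6}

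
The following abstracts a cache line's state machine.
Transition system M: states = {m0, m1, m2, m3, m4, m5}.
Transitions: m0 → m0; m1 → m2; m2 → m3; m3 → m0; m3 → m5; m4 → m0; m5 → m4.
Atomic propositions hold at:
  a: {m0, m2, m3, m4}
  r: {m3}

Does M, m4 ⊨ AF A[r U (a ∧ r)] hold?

No

Sat(a ∧ r) = {m3}
A[r U (a ∧ r)]: least fixpoint, start Z0 = Sat((a ∧ r)) = {m3}, add states in Sat(r) with every successor in Z. Already a fixed point.
Sat(A[r U (a ∧ r)]) = {m3}
AF A[r U (a ∧ r)]: least fixpoint, start Z0 = {m3}, add states with every successor in Z. Z1 = {m2, m3}; Z2 = {m1, m2, m3}; fixed.
Sat(AF A[r U (a ∧ r)]) = {m1, m2, m3}
m4 ∉ Sat(AF A[r U (a ∧ r)]) = {m1, m2, m3}, so the formula does not hold at m4.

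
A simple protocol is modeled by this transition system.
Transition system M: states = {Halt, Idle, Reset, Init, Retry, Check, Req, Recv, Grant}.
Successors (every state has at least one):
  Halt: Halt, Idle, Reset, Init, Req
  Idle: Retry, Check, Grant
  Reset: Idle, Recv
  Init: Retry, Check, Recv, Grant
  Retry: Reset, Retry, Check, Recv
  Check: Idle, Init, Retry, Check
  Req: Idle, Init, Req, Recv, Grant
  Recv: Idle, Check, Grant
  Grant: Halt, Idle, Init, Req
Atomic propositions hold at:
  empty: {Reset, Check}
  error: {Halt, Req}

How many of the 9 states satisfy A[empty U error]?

A[empty U error]: least fixpoint, start Z0 = Sat(error) = {Halt, Req}, add states in Sat(empty) with every successor in Z. Already a fixed point.
Sat(A[empty U error]) = {Halt, Req}
|Sat(A[empty U error])| = |{Halt, Req}| = 2.

2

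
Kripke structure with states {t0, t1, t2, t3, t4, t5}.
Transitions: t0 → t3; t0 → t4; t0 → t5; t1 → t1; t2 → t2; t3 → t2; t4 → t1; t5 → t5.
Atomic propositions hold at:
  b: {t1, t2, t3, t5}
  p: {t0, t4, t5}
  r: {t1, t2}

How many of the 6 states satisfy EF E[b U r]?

E[b U r]: least fixpoint, start Z0 = Sat(r) = {t1, t2}, add states in Sat(b) with some successor in Z. Z1 = {t1, t2, t3}; fixed.
Sat(E[b U r]) = {t1, t2, t3}
EF E[b U r]: least fixpoint, start Z0 = {t1, t2, t3}, add states with some successor in Z. Z1 = {t0, t1, t2, t3, t4}; fixed.
Sat(EF E[b U r]) = {t0, t1, t2, t3, t4}
|Sat(EF E[b U r])| = |{t0, t1, t2, t3, t4}| = 5.

5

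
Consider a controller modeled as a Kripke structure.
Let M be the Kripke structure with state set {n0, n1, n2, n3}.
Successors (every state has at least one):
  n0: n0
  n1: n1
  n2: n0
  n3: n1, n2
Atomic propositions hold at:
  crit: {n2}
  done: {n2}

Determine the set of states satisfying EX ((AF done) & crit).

AF done: least fixpoint, start Z0 = {n2}, add states with every successor in Z. Already a fixed point.
Sat(AF done) = {n2}
Sat((AF done) & crit) = {n2}
Sat(EX ((AF done) & crit)) = {s : some successor in {n2}} = {n3}

{n3}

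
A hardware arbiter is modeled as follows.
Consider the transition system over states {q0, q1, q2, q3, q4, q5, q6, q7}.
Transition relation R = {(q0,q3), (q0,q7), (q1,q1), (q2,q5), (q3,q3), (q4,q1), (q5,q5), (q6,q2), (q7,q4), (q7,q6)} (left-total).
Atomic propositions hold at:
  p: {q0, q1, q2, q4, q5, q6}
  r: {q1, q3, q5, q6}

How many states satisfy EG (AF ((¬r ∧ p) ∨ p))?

7

Sat(¬r) = {q0, q2, q4, q7}
Sat(¬r ∧ p) = {q0, q2, q4}
Sat((¬r ∧ p) ∨ p) = {q0, q1, q2, q4, q5, q6}
AF ((¬r ∧ p) ∨ p): least fixpoint, start Z0 = {q0, q1, q2, q4, q5, q6}, add states with every successor in Z. Z1 = {q0, q1, q2, q4, q5, q6, q7}; fixed.
Sat(AF ((¬r ∧ p) ∨ p)) = {q0, q1, q2, q4, q5, q6, q7}
EG (AF ((¬r ∧ p) ∨ p)): greatest fixpoint, start Z0 = {q0, q1, q2, q4, q5, q6, q7}, keep only states in Sat with some successor in Z. Already a fixed point.
Sat(EG (AF ((¬r ∧ p) ∨ p))) = {q0, q1, q2, q4, q5, q6, q7}
|Sat(EG (AF ((¬r ∧ p) ∨ p)))| = |{q0, q1, q2, q4, q5, q6, q7}| = 7.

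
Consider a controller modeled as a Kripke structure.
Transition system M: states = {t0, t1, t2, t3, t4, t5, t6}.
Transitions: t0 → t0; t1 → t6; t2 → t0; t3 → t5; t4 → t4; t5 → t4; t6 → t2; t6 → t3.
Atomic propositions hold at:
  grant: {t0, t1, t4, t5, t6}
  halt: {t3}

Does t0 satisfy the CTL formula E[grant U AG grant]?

Yes

AG grant: greatest fixpoint, start Z0 = {t0, t1, t4, t5, t6}, keep only states in Sat with every successor in Z. Z1 = {t0, t1, t4, t5}; Z2 = {t0, t4, t5}; fixed.
Sat(AG grant) = {t0, t4, t5}
E[grant U AG grant]: least fixpoint, start Z0 = Sat(AG grant) = {t0, t4, t5}, add states in Sat(grant) with some successor in Z. Already a fixed point.
Sat(E[grant U AG grant]) = {t0, t4, t5}
t0 ∈ Sat(E[grant U AG grant]) = {t0, t4, t5}, so the formula holds at t0.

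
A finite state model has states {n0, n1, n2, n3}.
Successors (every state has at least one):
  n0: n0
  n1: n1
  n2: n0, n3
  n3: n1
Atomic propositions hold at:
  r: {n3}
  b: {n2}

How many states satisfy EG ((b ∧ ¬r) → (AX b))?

Sat(¬r) = {n0, n1, n2}
Sat(b ∧ ¬r) = {n2}
Sat(AX b) = {s : every successor in {n2}} = ∅
Sat((b ∧ ¬r) → (AX b)) = {n0, n1, n3}
EG ((b ∧ ¬r) → (AX b)): greatest fixpoint, start Z0 = {n0, n1, n3}, keep only states in Sat with some successor in Z. Already a fixed point.
Sat(EG ((b ∧ ¬r) → (AX b))) = {n0, n1, n3}
|Sat(EG ((b ∧ ¬r) → (AX b)))| = |{n0, n1, n3}| = 3.

3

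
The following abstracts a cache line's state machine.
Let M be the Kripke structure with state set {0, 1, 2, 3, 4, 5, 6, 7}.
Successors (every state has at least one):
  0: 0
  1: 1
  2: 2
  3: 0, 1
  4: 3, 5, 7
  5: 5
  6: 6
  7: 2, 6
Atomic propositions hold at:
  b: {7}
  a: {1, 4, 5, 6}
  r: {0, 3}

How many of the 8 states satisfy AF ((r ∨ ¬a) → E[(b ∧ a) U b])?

Sat(¬a) = {0, 2, 3, 7}
Sat(r ∨ ¬a) = {0, 2, 3, 7}
Sat(b ∧ a) = ∅
E[(b ∧ a) U b]: least fixpoint, start Z0 = Sat(b) = {7}, add states in Sat(b ∧ a) with some successor in Z. Already a fixed point.
Sat(E[(b ∧ a) U b]) = {7}
Sat((r ∨ ¬a) → E[(b ∧ a) U b]) = {1, 4, 5, 6, 7}
AF ((r ∨ ¬a) → E[(b ∧ a) U b]): least fixpoint, start Z0 = {1, 4, 5, 6, 7}, add states with every successor in Z. Already a fixed point.
Sat(AF ((r ∨ ¬a) → E[(b ∧ a) U b])) = {1, 4, 5, 6, 7}
|Sat(AF ((r ∨ ¬a) → E[(b ∧ a) U b]))| = |{1, 4, 5, 6, 7}| = 5.

5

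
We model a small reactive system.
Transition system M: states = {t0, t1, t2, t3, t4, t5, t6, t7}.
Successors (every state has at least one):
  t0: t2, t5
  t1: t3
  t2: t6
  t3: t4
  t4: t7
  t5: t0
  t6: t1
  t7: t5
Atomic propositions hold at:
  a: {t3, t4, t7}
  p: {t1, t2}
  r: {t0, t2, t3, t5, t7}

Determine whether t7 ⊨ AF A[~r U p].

No

Sat(~r) = {t1, t4, t6}
A[~r U p]: least fixpoint, start Z0 = Sat(p) = {t1, t2}, add states in Sat(~r) with every successor in Z. Z1 = {t1, t2, t6}; fixed.
Sat(A[~r U p]) = {t1, t2, t6}
AF A[~r U p]: least fixpoint, start Z0 = {t1, t2, t6}, add states with every successor in Z. Already a fixed point.
Sat(AF A[~r U p]) = {t1, t2, t6}
t7 ∉ Sat(AF A[~r U p]) = {t1, t2, t6}, so the formula does not hold at t7.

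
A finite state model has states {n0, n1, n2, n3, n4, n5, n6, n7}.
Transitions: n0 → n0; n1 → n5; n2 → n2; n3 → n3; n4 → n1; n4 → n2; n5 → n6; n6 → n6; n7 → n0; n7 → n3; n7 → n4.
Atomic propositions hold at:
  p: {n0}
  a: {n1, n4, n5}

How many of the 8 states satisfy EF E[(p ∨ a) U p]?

2

Sat(p ∨ a) = {n0, n1, n4, n5}
E[(p ∨ a) U p]: least fixpoint, start Z0 = Sat(p) = {n0}, add states in Sat(p ∨ a) with some successor in Z. Already a fixed point.
Sat(E[(p ∨ a) U p]) = {n0}
EF E[(p ∨ a) U p]: least fixpoint, start Z0 = {n0}, add states with some successor in Z. Z1 = {n0, n7}; fixed.
Sat(EF E[(p ∨ a) U p]) = {n0, n7}
|Sat(EF E[(p ∨ a) U p])| = |{n0, n7}| = 2.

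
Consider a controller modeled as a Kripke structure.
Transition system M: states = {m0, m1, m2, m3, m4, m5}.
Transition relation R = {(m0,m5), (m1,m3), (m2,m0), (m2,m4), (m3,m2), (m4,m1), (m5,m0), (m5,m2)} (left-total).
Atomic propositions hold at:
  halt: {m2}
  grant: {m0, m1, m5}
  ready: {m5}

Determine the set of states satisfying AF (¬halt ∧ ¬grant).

{m1, m3, m4}

Sat(¬halt) = {m0, m1, m3, m4, m5}
Sat(¬grant) = {m2, m3, m4}
Sat(¬halt ∧ ¬grant) = {m3, m4}
AF (¬halt ∧ ¬grant): least fixpoint, start Z0 = {m3, m4}, add states with every successor in Z. Z1 = {m1, m3, m4}; fixed.
Sat(AF (¬halt ∧ ¬grant)) = {m1, m3, m4}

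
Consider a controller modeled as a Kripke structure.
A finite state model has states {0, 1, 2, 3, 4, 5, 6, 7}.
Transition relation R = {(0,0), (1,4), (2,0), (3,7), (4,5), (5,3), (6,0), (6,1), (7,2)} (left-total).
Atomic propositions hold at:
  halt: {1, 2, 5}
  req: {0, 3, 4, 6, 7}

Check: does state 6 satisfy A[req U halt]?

A[req U halt]: least fixpoint, start Z0 = Sat(halt) = {1, 2, 5}, add states in Sat(req) with every successor in Z. Z1 = {1, 2, 4, 5, 7}; Z2 = {1, 2, 3, 4, 5, 7}; fixed.
Sat(A[req U halt]) = {1, 2, 3, 4, 5, 7}
6 ∉ Sat(A[req U halt]) = {1, 2, 3, 4, 5, 7}, so the formula does not hold at 6.

No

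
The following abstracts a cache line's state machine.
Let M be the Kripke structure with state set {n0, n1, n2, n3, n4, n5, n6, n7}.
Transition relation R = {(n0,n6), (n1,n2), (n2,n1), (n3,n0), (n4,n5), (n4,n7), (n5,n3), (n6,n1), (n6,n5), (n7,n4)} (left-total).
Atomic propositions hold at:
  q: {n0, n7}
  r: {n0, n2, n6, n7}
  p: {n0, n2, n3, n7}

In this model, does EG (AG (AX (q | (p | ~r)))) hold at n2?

Sat(~r) = {n1, n3, n4, n5}
Sat(p | ~r) = {n0, n1, n2, n3, n4, n5, n7}
Sat(q | (p | ~r)) = {n0, n1, n2, n3, n4, n5, n7}
Sat(AX (q | (p | ~r))) = {s : every successor in {n0, n1, n2, n3, n4, n5, n7}} = {n1, n2, n3, n4, n5, n6, n7}
AG (AX (q | (p | ~r))): greatest fixpoint, start Z0 = {n1, n2, n3, n4, n5, n6, n7}, keep only states in Sat with every successor in Z. Z1 = {n1, n2, n4, n5, n6, n7}; Z2 = {n1, n2, n4, n6, n7}; Z3 = {n1, n2, n7}; Z4 = {n1, n2}; fixed.
Sat(AG (AX (q | (p | ~r)))) = {n1, n2}
EG (AG (AX (q | (p | ~r)))): greatest fixpoint, start Z0 = {n1, n2}, keep only states in Sat with some successor in Z. Already a fixed point.
Sat(EG (AG (AX (q | (p | ~r))))) = {n1, n2}
n2 ∈ Sat(EG (AG (AX (q | (p | ~r))))) = {n1, n2}, so the formula holds at n2.

Yes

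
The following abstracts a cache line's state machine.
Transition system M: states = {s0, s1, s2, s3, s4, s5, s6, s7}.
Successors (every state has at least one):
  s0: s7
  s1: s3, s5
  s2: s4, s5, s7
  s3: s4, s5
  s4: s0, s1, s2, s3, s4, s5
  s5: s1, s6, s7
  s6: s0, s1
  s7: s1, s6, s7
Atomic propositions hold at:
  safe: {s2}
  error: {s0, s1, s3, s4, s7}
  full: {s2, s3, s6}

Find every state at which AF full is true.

{s2, s3, s6}

AF full: least fixpoint, start Z0 = {s2, s3, s6}, add states with every successor in Z. Already a fixed point.
Sat(AF full) = {s2, s3, s6}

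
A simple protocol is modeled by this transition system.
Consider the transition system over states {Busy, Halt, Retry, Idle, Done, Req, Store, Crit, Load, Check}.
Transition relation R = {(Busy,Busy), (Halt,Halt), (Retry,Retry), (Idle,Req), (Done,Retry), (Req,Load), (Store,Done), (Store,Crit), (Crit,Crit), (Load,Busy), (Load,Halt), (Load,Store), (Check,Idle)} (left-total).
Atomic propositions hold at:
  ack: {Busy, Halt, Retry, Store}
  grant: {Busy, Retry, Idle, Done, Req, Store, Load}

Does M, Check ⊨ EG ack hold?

No

EG ack: greatest fixpoint, start Z0 = {Busy, Halt, Retry, Store}, keep only states in Sat with some successor in Z. Z1 = {Busy, Halt, Retry}; fixed.
Sat(EG ack) = {Busy, Halt, Retry}
Check ∉ Sat(EG ack) = {Busy, Halt, Retry}, so the formula does not hold at Check.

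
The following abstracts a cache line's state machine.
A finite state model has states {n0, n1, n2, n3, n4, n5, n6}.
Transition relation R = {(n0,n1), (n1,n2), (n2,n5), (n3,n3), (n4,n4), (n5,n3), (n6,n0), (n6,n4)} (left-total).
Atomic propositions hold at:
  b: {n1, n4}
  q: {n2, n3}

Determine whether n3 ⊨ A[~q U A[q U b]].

Sat(~q) = {n0, n1, n4, n5, n6}
A[q U b]: least fixpoint, start Z0 = Sat(b) = {n1, n4}, add states in Sat(q) with every successor in Z. Already a fixed point.
Sat(A[q U b]) = {n1, n4}
A[~q U A[q U b]]: least fixpoint, start Z0 = Sat(A[q U b]) = {n1, n4}, add states in Sat(~q) with every successor in Z. Z1 = {n0, n1, n4}; Z2 = {n0, n1, n4, n6}; fixed.
Sat(A[~q U A[q U b]]) = {n0, n1, n4, n6}
n3 ∉ Sat(A[~q U A[q U b]]) = {n0, n1, n4, n6}, so the formula does not hold at n3.

No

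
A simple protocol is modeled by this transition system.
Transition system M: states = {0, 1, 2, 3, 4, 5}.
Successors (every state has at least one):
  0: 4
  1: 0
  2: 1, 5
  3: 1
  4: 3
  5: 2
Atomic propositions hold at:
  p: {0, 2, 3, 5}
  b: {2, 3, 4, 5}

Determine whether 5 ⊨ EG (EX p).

Yes

Sat(EX p) = {s : some successor in {0, 2, 3, 5}} = {1, 2, 4, 5}
EG (EX p): greatest fixpoint, start Z0 = {1, 2, 4, 5}, keep only states in Sat with some successor in Z. Z1 = {2, 5}; fixed.
Sat(EG (EX p)) = {2, 5}
5 ∈ Sat(EG (EX p)) = {2, 5}, so the formula holds at 5.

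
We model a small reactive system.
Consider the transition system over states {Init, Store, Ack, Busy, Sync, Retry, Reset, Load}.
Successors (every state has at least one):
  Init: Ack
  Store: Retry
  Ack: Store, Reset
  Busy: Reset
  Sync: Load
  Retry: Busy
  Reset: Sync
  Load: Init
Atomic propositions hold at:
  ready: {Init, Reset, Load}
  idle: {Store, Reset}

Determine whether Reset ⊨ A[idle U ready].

A[idle U ready]: least fixpoint, start Z0 = Sat(ready) = {Init, Reset, Load}, add states in Sat(idle) with every successor in Z. Already a fixed point.
Sat(A[idle U ready]) = {Init, Reset, Load}
Reset ∈ Sat(A[idle U ready]) = {Init, Reset, Load}, so the formula holds at Reset.

Yes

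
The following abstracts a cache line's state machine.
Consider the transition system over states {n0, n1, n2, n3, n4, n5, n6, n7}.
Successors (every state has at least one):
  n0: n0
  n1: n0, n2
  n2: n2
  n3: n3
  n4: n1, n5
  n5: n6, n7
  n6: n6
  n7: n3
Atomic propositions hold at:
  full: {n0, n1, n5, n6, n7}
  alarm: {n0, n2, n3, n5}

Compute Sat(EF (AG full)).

{n0, n1, n4, n5, n6}

AG full: greatest fixpoint, start Z0 = {n0, n1, n5, n6, n7}, keep only states in Sat with every successor in Z. Z1 = {n0, n5, n6}; Z2 = {n0, n6}; fixed.
Sat(AG full) = {n0, n6}
EF (AG full): least fixpoint, start Z0 = {n0, n6}, add states with some successor in Z. Z1 = {n0, n1, n5, n6}; Z2 = {n0, n1, n4, n5, n6}; fixed.
Sat(EF (AG full)) = {n0, n1, n4, n5, n6}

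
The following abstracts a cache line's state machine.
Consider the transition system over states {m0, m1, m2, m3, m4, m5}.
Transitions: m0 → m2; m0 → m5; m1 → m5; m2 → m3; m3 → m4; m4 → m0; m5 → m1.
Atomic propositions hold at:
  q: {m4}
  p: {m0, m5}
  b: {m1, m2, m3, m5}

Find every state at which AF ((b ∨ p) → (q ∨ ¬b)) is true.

Sat(b ∨ p) = {m0, m1, m2, m3, m5}
Sat(¬b) = {m0, m4}
Sat(q ∨ ¬b) = {m0, m4}
Sat((b ∨ p) → (q ∨ ¬b)) = {m0, m4}
AF ((b ∨ p) → (q ∨ ¬b)): least fixpoint, start Z0 = {m0, m4}, add states with every successor in Z. Z1 = {m0, m3, m4}; Z2 = {m0, m2, m3, m4}; fixed.
Sat(AF ((b ∨ p) → (q ∨ ¬b))) = {m0, m2, m3, m4}

{m0, m2, m3, m4}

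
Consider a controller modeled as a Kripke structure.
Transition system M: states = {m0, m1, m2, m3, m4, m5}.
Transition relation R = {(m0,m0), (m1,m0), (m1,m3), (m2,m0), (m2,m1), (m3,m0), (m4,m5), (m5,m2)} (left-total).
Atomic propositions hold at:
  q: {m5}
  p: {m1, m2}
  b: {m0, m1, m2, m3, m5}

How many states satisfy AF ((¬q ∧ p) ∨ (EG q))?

Sat(¬q) = {m0, m1, m2, m3, m4}
Sat(¬q ∧ p) = {m1, m2}
EG q: greatest fixpoint, start Z0 = {m5}, keep only states in Sat with some successor in Z. Z1 = ∅; fixed.
Sat(EG q) = ∅
Sat((¬q ∧ p) ∨ (EG q)) = {m1, m2}
AF ((¬q ∧ p) ∨ (EG q)): least fixpoint, start Z0 = {m1, m2}, add states with every successor in Z. Z1 = {m1, m2, m5}; Z2 = {m1, m2, m4, m5}; fixed.
Sat(AF ((¬q ∧ p) ∨ (EG q))) = {m1, m2, m4, m5}
|Sat(AF ((¬q ∧ p) ∨ (EG q)))| = |{m1, m2, m4, m5}| = 4.

4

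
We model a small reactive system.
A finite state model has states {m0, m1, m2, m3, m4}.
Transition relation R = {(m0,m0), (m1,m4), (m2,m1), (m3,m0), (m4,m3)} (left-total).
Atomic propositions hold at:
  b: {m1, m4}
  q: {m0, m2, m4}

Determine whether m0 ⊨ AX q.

Sat(AX q) = {s : every successor in {m0, m2, m4}} = {m0, m1, m3}
m0 ∈ Sat(AX q) = {m0, m1, m3}, so the formula holds at m0.

Yes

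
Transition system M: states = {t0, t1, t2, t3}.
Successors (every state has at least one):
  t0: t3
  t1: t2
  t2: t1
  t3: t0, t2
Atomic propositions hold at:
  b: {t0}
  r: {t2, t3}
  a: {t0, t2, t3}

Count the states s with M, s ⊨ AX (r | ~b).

3

Sat(~b) = {t1, t2, t3}
Sat(r | ~b) = {t1, t2, t3}
Sat(AX (r | ~b)) = {s : every successor in {t1, t2, t3}} = {t0, t1, t2}
|Sat(AX (r | ~b))| = |{t0, t1, t2}| = 3.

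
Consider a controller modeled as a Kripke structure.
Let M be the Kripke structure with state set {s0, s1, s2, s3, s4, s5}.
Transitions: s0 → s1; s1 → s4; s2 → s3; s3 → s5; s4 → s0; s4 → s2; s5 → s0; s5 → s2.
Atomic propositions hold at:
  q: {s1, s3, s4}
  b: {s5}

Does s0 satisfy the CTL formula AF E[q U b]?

No

E[q U b]: least fixpoint, start Z0 = Sat(b) = {s5}, add states in Sat(q) with some successor in Z. Z1 = {s3, s5}; fixed.
Sat(E[q U b]) = {s3, s5}
AF E[q U b]: least fixpoint, start Z0 = {s3, s5}, add states with every successor in Z. Z1 = {s2, s3, s5}; fixed.
Sat(AF E[q U b]) = {s2, s3, s5}
s0 ∉ Sat(AF E[q U b]) = {s2, s3, s5}, so the formula does not hold at s0.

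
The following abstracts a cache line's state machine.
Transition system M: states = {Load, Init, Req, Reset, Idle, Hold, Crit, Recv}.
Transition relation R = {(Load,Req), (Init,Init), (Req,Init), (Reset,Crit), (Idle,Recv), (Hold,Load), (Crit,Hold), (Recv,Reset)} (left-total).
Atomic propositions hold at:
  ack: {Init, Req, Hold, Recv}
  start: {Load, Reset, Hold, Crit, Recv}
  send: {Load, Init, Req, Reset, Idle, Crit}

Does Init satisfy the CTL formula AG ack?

AG ack: greatest fixpoint, start Z0 = {Init, Req, Hold, Recv}, keep only states in Sat with every successor in Z. Z1 = {Init, Req}; fixed.
Sat(AG ack) = {Init, Req}
Init ∈ Sat(AG ack) = {Init, Req}, so the formula holds at Init.

Yes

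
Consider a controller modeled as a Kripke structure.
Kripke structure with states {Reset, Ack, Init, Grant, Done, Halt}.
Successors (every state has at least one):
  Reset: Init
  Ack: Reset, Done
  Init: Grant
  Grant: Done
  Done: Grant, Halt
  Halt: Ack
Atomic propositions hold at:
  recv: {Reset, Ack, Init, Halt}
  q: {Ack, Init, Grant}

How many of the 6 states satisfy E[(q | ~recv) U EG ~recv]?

4

Sat(~recv) = {Grant, Done}
Sat(q | ~recv) = {Ack, Init, Grant, Done}
EG ~recv: greatest fixpoint, start Z0 = {Grant, Done}, keep only states in Sat with some successor in Z. Already a fixed point.
Sat(EG ~recv) = {Grant, Done}
E[(q | ~recv) U EG ~recv]: least fixpoint, start Z0 = Sat(EG ~recv) = {Grant, Done}, add states in Sat(q | ~recv) with some successor in Z. Z1 = {Ack, Init, Grant, Done}; fixed.
Sat(E[(q | ~recv) U EG ~recv]) = {Ack, Init, Grant, Done}
|Sat(E[(q | ~recv) U EG ~recv])| = |{Ack, Init, Grant, Done}| = 4.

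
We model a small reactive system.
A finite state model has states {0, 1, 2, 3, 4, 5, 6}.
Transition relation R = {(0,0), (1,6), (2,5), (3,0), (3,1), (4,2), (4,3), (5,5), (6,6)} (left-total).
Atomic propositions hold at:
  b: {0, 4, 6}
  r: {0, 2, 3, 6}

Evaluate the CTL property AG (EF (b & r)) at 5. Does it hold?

Sat(b & r) = {0, 6}
EF (b & r): least fixpoint, start Z0 = {0, 6}, add states with some successor in Z. Z1 = {0, 1, 3, 6}; Z2 = {0, 1, 3, 4, 6}; fixed.
Sat(EF (b & r)) = {0, 1, 3, 4, 6}
AG (EF (b & r)): greatest fixpoint, start Z0 = {0, 1, 3, 4, 6}, keep only states in Sat with every successor in Z. Z1 = {0, 1, 3, 6}; fixed.
Sat(AG (EF (b & r))) = {0, 1, 3, 6}
5 ∉ Sat(AG (EF (b & r))) = {0, 1, 3, 6}, so the formula does not hold at 5.

No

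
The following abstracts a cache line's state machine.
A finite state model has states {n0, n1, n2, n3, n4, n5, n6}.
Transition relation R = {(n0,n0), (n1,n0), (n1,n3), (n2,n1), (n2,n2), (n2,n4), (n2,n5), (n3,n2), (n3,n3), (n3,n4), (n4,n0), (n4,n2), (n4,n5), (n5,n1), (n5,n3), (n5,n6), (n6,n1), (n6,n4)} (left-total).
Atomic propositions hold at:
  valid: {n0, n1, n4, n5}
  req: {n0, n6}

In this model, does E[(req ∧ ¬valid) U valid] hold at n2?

Sat(¬valid) = {n2, n3, n6}
Sat(req ∧ ¬valid) = {n6}
E[(req ∧ ¬valid) U valid]: least fixpoint, start Z0 = Sat(valid) = {n0, n1, n4, n5}, add states in Sat(req ∧ ¬valid) with some successor in Z. Z1 = {n0, n1, n4, n5, n6}; fixed.
Sat(E[(req ∧ ¬valid) U valid]) = {n0, n1, n4, n5, n6}
n2 ∉ Sat(E[(req ∧ ¬valid) U valid]) = {n0, n1, n4, n5, n6}, so the formula does not hold at n2.

No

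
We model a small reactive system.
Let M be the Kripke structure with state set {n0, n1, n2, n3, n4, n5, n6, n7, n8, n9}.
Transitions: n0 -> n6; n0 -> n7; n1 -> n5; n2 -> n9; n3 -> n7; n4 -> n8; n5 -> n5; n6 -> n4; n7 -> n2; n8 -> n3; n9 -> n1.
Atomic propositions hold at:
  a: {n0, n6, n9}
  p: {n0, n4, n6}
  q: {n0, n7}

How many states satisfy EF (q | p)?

6

Sat(q | p) = {n0, n4, n6, n7}
EF (q | p): least fixpoint, start Z0 = {n0, n4, n6, n7}, add states with some successor in Z. Z1 = {n0, n3, n4, n6, n7}; Z2 = {n0, n3, n4, n6, n7, n8}; fixed.
Sat(EF (q | p)) = {n0, n3, n4, n6, n7, n8}
|Sat(EF (q | p))| = |{n0, n3, n4, n6, n7, n8}| = 6.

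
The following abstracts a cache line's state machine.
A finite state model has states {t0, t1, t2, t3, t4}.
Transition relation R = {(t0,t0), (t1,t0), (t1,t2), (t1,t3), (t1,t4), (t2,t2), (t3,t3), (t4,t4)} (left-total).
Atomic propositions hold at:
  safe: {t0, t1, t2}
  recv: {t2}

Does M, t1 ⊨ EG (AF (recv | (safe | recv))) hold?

Yes

Sat(safe | recv) = {t0, t1, t2}
Sat(recv | (safe | recv)) = {t0, t1, t2}
AF (recv | (safe | recv)): least fixpoint, start Z0 = {t0, t1, t2}, add states with every successor in Z. Already a fixed point.
Sat(AF (recv | (safe | recv))) = {t0, t1, t2}
EG (AF (recv | (safe | recv))): greatest fixpoint, start Z0 = {t0, t1, t2}, keep only states in Sat with some successor in Z. Already a fixed point.
Sat(EG (AF (recv | (safe | recv)))) = {t0, t1, t2}
t1 ∈ Sat(EG (AF (recv | (safe | recv)))) = {t0, t1, t2}, so the formula holds at t1.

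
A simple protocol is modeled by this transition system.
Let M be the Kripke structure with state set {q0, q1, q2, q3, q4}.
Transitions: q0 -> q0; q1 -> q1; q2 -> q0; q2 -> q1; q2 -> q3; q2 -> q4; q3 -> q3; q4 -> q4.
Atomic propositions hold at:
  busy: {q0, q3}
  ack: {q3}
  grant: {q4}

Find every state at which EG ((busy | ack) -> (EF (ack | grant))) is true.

{q1, q2, q3, q4}

Sat(busy | ack) = {q0, q3}
Sat(ack | grant) = {q3, q4}
EF (ack | grant): least fixpoint, start Z0 = {q3, q4}, add states with some successor in Z. Z1 = {q2, q3, q4}; fixed.
Sat(EF (ack | grant)) = {q2, q3, q4}
Sat((busy | ack) -> (EF (ack | grant))) = {q1, q2, q3, q4}
EG ((busy | ack) -> (EF (ack | grant))): greatest fixpoint, start Z0 = {q1, q2, q3, q4}, keep only states in Sat with some successor in Z. Already a fixed point.
Sat(EG ((busy | ack) -> (EF (ack | grant)))) = {q1, q2, q3, q4}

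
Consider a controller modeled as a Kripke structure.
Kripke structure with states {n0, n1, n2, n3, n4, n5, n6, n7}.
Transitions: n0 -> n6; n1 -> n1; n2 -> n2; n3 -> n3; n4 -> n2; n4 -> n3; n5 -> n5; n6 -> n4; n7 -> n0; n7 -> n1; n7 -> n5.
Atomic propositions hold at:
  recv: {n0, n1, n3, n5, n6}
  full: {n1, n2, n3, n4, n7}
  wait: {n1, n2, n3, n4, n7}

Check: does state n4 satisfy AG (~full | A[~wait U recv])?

Sat(~full) = {n0, n5, n6}
Sat(~wait) = {n0, n5, n6}
A[~wait U recv]: least fixpoint, start Z0 = Sat(recv) = {n0, n1, n3, n5, n6}, add states in Sat(~wait) with every successor in Z. Already a fixed point.
Sat(A[~wait U recv]) = {n0, n1, n3, n5, n6}
Sat(~full | A[~wait U recv]) = {n0, n1, n3, n5, n6}
AG (~full | A[~wait U recv]): greatest fixpoint, start Z0 = {n0, n1, n3, n5, n6}, keep only states in Sat with every successor in Z. Z1 = {n0, n1, n3, n5}; Z2 = {n1, n3, n5}; fixed.
Sat(AG (~full | A[~wait U recv])) = {n1, n3, n5}
n4 ∉ Sat(AG (~full | A[~wait U recv])) = {n1, n3, n5}, so the formula does not hold at n4.

No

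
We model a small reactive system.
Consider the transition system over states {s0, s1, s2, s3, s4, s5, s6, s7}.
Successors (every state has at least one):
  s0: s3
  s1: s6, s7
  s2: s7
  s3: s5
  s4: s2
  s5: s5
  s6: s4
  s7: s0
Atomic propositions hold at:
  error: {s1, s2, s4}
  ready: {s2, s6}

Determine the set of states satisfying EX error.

{s4, s6}

Sat(EX error) = {s : some successor in {s1, s2, s4}} = {s4, s6}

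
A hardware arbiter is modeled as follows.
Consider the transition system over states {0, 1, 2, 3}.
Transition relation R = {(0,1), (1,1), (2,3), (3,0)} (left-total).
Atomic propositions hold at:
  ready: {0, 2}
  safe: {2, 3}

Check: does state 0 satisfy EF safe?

EF safe: least fixpoint, start Z0 = {2, 3}, add states with some successor in Z. Already a fixed point.
Sat(EF safe) = {2, 3}
0 ∉ Sat(EF safe) = {2, 3}, so the formula does not hold at 0.

No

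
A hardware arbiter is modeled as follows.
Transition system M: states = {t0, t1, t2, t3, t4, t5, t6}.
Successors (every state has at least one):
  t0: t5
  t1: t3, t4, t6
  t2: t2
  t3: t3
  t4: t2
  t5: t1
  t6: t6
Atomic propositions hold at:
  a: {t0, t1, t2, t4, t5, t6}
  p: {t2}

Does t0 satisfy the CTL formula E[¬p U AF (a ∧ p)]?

Yes

Sat(¬p) = {t0, t1, t3, t4, t5, t6}
Sat(a ∧ p) = {t2}
AF (a ∧ p): least fixpoint, start Z0 = {t2}, add states with every successor in Z. Z1 = {t2, t4}; fixed.
Sat(AF (a ∧ p)) = {t2, t4}
E[¬p U AF (a ∧ p)]: least fixpoint, start Z0 = Sat(AF (a ∧ p)) = {t2, t4}, add states in Sat(¬p) with some successor in Z. Z1 = {t1, t2, t4}; Z2 = {t1, t2, t4, t5}; Z3 = {t0, t1, t2, t4, t5}; fixed.
Sat(E[¬p U AF (a ∧ p)]) = {t0, t1, t2, t4, t5}
t0 ∈ Sat(E[¬p U AF (a ∧ p)]) = {t0, t1, t2, t4, t5}, so the formula holds at t0.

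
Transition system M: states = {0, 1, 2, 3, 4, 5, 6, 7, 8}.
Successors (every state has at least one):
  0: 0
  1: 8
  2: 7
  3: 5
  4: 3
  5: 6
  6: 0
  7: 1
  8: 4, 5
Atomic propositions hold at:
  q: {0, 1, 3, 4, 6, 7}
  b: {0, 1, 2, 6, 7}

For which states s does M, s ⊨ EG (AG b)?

{0, 6}

AG b: greatest fixpoint, start Z0 = {0, 1, 2, 6, 7}, keep only states in Sat with every successor in Z. Z1 = {0, 2, 6, 7}; Z2 = {0, 2, 6}; Z3 = {0, 6}; fixed.
Sat(AG b) = {0, 6}
EG (AG b): greatest fixpoint, start Z0 = {0, 6}, keep only states in Sat with some successor in Z. Already a fixed point.
Sat(EG (AG b)) = {0, 6}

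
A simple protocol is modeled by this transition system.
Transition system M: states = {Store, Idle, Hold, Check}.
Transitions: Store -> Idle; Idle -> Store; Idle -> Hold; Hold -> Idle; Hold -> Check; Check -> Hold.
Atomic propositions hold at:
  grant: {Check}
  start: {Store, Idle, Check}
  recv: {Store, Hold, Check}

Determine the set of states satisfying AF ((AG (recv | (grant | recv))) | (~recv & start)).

Sat(grant | recv) = {Store, Hold, Check}
Sat(recv | (grant | recv)) = {Store, Hold, Check}
AG (recv | (grant | recv)): greatest fixpoint, start Z0 = {Store, Hold, Check}, keep only states in Sat with every successor in Z. Z1 = {Check}; Z2 = ∅; fixed.
Sat(AG (recv | (grant | recv))) = ∅
Sat(~recv) = {Idle}
Sat(~recv & start) = {Idle}
Sat((AG (recv | (grant | recv))) | (~recv & start)) = {Idle}
AF ((AG (recv | (grant | recv))) | (~recv & start)): least fixpoint, start Z0 = {Idle}, add states with every successor in Z. Z1 = {Store, Idle}; fixed.
Sat(AF ((AG (recv | (grant | recv))) | (~recv & start))) = {Store, Idle}

{Store, Idle}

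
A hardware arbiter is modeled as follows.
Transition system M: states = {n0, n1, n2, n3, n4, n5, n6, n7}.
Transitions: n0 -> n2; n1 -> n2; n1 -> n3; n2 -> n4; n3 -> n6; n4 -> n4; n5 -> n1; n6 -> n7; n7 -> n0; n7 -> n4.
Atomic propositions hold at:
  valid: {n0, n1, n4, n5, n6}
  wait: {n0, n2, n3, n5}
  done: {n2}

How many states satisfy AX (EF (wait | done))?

Sat(wait | done) = {n0, n2, n3, n5}
EF (wait | done): least fixpoint, start Z0 = {n0, n2, n3, n5}, add states with some successor in Z. Z1 = {n0, n1, n2, n3, n5, n7}; Z2 = {n0, n1, n2, n3, n5, n6, n7}; fixed.
Sat(EF (wait | done)) = {n0, n1, n2, n3, n5, n6, n7}
Sat(AX (EF (wait | done))) = {s : every successor in {n0, n1, n2, n3, n5, n6, n7}} = {n0, n1, n3, n5, n6}
|Sat(AX (EF (wait | done)))| = |{n0, n1, n3, n5, n6}| = 5.

5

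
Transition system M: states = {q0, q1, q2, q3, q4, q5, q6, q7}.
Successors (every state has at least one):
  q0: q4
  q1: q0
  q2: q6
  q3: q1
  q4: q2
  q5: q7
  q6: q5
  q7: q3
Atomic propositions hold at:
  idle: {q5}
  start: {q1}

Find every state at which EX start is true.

{q3}

Sat(EX start) = {s : some successor in {q1}} = {q3}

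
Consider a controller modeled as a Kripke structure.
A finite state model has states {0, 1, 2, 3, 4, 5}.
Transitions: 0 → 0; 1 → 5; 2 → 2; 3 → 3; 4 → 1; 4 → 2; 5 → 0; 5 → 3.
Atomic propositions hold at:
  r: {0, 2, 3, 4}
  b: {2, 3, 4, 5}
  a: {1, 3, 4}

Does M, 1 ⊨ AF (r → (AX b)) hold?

Yes

Sat(AX b) = {s : every successor in {2, 3, 4, 5}} = {1, 2, 3}
Sat(r → (AX b)) = {1, 2, 3, 5}
AF (r → (AX b)): least fixpoint, start Z0 = {1, 2, 3, 5}, add states with every successor in Z. Z1 = {1, 2, 3, 4, 5}; fixed.
Sat(AF (r → (AX b))) = {1, 2, 3, 4, 5}
1 ∈ Sat(AF (r → (AX b))) = {1, 2, 3, 4, 5}, so the formula holds at 1.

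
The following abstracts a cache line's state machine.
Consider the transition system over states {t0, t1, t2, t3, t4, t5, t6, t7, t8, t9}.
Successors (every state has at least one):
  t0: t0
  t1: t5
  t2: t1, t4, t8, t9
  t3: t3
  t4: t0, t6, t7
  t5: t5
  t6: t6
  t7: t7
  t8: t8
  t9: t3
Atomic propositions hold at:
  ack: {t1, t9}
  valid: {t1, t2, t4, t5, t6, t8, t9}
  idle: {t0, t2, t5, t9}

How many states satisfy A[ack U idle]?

A[ack U idle]: least fixpoint, start Z0 = Sat(idle) = {t0, t2, t5, t9}, add states in Sat(ack) with every successor in Z. Z1 = {t0, t1, t2, t5, t9}; fixed.
Sat(A[ack U idle]) = {t0, t1, t2, t5, t9}
|Sat(A[ack U idle])| = |{t0, t1, t2, t5, t9}| = 5.

5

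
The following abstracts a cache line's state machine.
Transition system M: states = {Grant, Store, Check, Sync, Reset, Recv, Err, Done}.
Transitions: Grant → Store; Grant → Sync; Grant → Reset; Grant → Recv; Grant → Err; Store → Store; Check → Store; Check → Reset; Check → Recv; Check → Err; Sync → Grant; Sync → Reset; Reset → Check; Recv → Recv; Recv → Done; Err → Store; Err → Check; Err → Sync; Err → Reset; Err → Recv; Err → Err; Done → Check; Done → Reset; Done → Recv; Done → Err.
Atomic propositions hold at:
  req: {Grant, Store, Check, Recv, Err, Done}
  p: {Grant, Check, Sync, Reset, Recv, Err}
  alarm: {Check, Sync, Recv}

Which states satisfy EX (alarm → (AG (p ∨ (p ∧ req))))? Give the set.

{Grant, Store, Check, Sync, Recv, Err, Done}

Sat(p ∧ req) = {Grant, Check, Recv, Err}
Sat(p ∨ (p ∧ req)) = {Grant, Check, Sync, Reset, Recv, Err}
AG (p ∨ (p ∧ req)): greatest fixpoint, start Z0 = {Grant, Check, Sync, Reset, Recv, Err}, keep only states in Sat with every successor in Z. Z1 = {Sync, Reset}; Z2 = ∅; fixed.
Sat(AG (p ∨ (p ∧ req))) = ∅
Sat(alarm → (AG (p ∨ (p ∧ req)))) = {Grant, Store, Reset, Err, Done}
Sat(EX (alarm → (AG (p ∨ (p ∧ req))))) = {s : some successor in {Grant, Store, Reset, Err, Done}} = {Grant, Store, Check, Sync, Recv, Err, Done}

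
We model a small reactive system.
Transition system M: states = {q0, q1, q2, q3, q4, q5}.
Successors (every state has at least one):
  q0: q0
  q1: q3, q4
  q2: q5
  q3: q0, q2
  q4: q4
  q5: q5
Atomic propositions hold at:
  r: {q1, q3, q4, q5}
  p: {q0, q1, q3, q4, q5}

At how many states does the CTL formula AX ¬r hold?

Sat(¬r) = {q0, q2}
Sat(AX ¬r) = {s : every successor in {q0, q2}} = {q0, q3}
|Sat(AX ¬r)| = |{q0, q3}| = 2.

2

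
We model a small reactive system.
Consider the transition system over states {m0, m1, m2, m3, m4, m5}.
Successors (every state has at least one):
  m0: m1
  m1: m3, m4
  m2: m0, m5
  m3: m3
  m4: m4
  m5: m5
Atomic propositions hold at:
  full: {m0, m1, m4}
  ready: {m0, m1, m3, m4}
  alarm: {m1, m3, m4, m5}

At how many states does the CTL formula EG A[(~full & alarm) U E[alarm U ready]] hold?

4

Sat(~full) = {m2, m3, m5}
Sat(~full & alarm) = {m3, m5}
E[alarm U ready]: least fixpoint, start Z0 = Sat(ready) = {m0, m1, m3, m4}, add states in Sat(alarm) with some successor in Z. Already a fixed point.
Sat(E[alarm U ready]) = {m0, m1, m3, m4}
A[(~full & alarm) U E[alarm U ready]]: least fixpoint, start Z0 = Sat(E[alarm U ready]) = {m0, m1, m3, m4}, add states in Sat(~full & alarm) with every successor in Z. Already a fixed point.
Sat(A[(~full & alarm) U E[alarm U ready]]) = {m0, m1, m3, m4}
EG A[(~full & alarm) U E[alarm U ready]]: greatest fixpoint, start Z0 = {m0, m1, m3, m4}, keep only states in Sat with some successor in Z. Already a fixed point.
Sat(EG A[(~full & alarm) U E[alarm U ready]]) = {m0, m1, m3, m4}
|Sat(EG A[(~full & alarm) U E[alarm U ready]])| = |{m0, m1, m3, m4}| = 4.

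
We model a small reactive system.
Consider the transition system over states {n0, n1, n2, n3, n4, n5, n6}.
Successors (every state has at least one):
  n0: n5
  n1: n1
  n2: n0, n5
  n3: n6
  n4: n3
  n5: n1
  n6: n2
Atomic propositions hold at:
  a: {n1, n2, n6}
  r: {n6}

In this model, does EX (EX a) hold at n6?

Sat(EX a) = {s : some successor in {n1, n2, n6}} = {n1, n3, n5, n6}
Sat(EX (EX a)) = {s : some successor in {n1, n3, n5, n6}} = {n0, n1, n2, n3, n4, n5}
n6 ∉ Sat(EX (EX a)) = {n0, n1, n2, n3, n4, n5}, so the formula does not hold at n6.

No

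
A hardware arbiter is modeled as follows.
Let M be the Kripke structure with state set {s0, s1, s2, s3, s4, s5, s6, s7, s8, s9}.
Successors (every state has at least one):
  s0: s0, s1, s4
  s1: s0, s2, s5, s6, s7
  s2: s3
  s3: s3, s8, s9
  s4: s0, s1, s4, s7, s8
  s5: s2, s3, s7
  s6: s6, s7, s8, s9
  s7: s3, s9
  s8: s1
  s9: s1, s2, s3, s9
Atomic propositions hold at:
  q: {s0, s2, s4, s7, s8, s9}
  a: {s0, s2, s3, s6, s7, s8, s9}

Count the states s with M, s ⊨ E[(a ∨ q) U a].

8

Sat(a ∨ q) = {s0, s2, s3, s4, s6, s7, s8, s9}
E[(a ∨ q) U a]: least fixpoint, start Z0 = Sat(a) = {s0, s2, s3, s6, s7, s8, s9}, add states in Sat(a ∨ q) with some successor in Z. Z1 = {s0, s2, s3, s4, s6, s7, s8, s9}; fixed.
Sat(E[(a ∨ q) U a]) = {s0, s2, s3, s4, s6, s7, s8, s9}
|Sat(E[(a ∨ q) U a])| = |{s0, s2, s3, s4, s6, s7, s8, s9}| = 8.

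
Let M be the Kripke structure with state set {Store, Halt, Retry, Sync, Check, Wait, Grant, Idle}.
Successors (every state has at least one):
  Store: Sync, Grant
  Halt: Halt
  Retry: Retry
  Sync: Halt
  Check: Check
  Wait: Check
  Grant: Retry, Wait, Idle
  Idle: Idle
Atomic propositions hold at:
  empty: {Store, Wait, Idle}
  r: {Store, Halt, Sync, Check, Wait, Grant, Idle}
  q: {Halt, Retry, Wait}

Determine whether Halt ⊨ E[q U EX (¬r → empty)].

Sat(¬r) = {Retry}
Sat(¬r → empty) = {Store, Halt, Sync, Check, Wait, Grant, Idle}
Sat(EX (¬r → empty)) = {s : some successor in {Store, Halt, Sync, Check, Wait, Grant, Idle}} = {Store, Halt, Sync, Check, Wait, Grant, Idle}
E[q U EX (¬r → empty)]: least fixpoint, start Z0 = Sat(EX (¬r → empty)) = {Store, Halt, Sync, Check, Wait, Grant, Idle}, add states in Sat(q) with some successor in Z. Already a fixed point.
Sat(E[q U EX (¬r → empty)]) = {Store, Halt, Sync, Check, Wait, Grant, Idle}
Halt ∈ Sat(E[q U EX (¬r → empty)]) = {Store, Halt, Sync, Check, Wait, Grant, Idle}, so the formula holds at Halt.

Yes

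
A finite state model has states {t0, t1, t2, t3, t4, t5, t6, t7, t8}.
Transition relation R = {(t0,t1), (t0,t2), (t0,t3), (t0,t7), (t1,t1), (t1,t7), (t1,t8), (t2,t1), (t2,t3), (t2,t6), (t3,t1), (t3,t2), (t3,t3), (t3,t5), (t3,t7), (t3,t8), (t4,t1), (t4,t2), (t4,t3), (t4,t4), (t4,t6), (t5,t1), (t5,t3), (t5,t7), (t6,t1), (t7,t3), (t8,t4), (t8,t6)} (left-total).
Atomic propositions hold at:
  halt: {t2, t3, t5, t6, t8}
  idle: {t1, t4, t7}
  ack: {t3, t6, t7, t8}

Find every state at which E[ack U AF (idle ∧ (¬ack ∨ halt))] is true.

{t1, t3, t4, t6, t7, t8}

Sat(¬ack) = {t0, t1, t2, t4, t5}
Sat(¬ack ∨ halt) = {t0, t1, t2, t3, t4, t5, t6, t8}
Sat(idle ∧ (¬ack ∨ halt)) = {t1, t4}
AF (idle ∧ (¬ack ∨ halt)): least fixpoint, start Z0 = {t1, t4}, add states with every successor in Z. Z1 = {t1, t4, t6}; Z2 = {t1, t4, t6, t8}; fixed.
Sat(AF (idle ∧ (¬ack ∨ halt))) = {t1, t4, t6, t8}
E[ack U AF (idle ∧ (¬ack ∨ halt))]: least fixpoint, start Z0 = Sat(AF (idle ∧ (¬ack ∨ halt))) = {t1, t4, t6, t8}, add states in Sat(ack) with some successor in Z. Z1 = {t1, t3, t4, t6, t8}; Z2 = {t1, t3, t4, t6, t7, t8}; fixed.
Sat(E[ack U AF (idle ∧ (¬ack ∨ halt))]) = {t1, t3, t4, t6, t7, t8}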